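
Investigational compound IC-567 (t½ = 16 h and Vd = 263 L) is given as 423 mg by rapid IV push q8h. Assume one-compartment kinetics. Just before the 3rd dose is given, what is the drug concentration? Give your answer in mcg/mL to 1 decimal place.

1.9 mcg/mL

f = (1/2)^(τ/t½) = (1/2)^(8/16) ≈ 0.7071.
C₀ = D/Vd = 423/263 ≈ 1.608 mcg/mL.
Before the 3rd dose, 2 doses have been given. Superposition: Cmin = C₀·(f + f²).
≈ 1.608 × (0.7071 + 0.5000) ≈ 1.608 × 1.2071 ≈ 1.941 mcg/mL.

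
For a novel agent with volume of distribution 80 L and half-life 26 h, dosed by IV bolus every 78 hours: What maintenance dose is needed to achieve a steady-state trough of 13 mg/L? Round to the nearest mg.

τ/t½ = 78/26 ≈ 3, so f = (1/2)^(78/26) ≈ 0.125000.
Cmin,ss = (D/Vd)·f/(1−f), so D = Cmin,ss·Vd·(1−f)/f.
D = 13 × 80 × (1−f)/f ≈ 13 × 80 × 7.00000 ≈ 7280.00 mg.

7280 mg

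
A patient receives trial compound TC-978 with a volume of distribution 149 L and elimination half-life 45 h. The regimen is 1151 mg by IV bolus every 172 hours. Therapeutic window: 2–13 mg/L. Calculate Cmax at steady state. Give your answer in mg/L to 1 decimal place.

Over one 172-h interval, 172/45 ≈ 3.8222 half-lives elapse, leaving f ≈ 0.0707 of each dose.
Accumulation ratio R = 1/(1 − f) ≈ 1/0.9293 ≈ 1.0761.
Single-dose peak C₀ = D/Vd = 1151/149 ≈ 7.725 mg/L.
Cmax,ss = C₀/(1 − f) ≈ 7.725/0.9293 ≈ 8.313 mg/L.
Peak 8.3 mg/L vs MTC 13 mg/L: below toxic threshold.

8.3 mg/L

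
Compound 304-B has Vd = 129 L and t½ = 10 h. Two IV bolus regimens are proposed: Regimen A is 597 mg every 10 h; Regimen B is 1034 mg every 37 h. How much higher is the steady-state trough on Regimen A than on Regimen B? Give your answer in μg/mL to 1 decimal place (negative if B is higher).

Regimen A: f = (1/2)^(10/10) ≈ 0.5000; Cmin,ss = (597/129)·f/(1−f) ≈ 4.628 μg/mL.
Regimen B: f = (1/2)^(37/10) ≈ 0.0769; Cmin,ss = (1034/129)·f/(1−f) ≈ 0.668 μg/mL.
Difference ≈ 4.628 − 0.668 ≈ 3.960 μg/mL.

4.0 μg/mL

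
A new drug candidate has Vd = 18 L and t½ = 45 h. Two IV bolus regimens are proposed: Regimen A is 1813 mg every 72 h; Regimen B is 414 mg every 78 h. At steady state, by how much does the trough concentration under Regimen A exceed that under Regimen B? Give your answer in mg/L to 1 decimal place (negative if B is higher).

Regimen A: f = (1/2)^(72/45) ≈ 0.3299; Cmin,ss = (1813/18)·f/(1−f) ≈ 49.587 mg/L.
Regimen B: f = (1/2)^(78/45) ≈ 0.3008; Cmin,ss = (414/18)·f/(1−f) ≈ 9.895 mg/L.
Difference ≈ 49.587 − 9.895 ≈ 39.692 mg/L.

39.7 mg/L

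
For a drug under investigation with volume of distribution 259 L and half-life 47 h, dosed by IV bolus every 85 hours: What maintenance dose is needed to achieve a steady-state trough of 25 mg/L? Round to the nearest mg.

τ/t½ = 85/47 ≈ 1.8085, so f = (1/2)^(85/47) ≈ 0.285485.
Cmin,ss = (D/Vd)·f/(1−f), so D = Cmin,ss·Vd·(1−f)/f.
D = 25 × 259 × (1−f)/f ≈ 25 × 259 × 2.50281 ≈ 16205.69 mg.

16206 mg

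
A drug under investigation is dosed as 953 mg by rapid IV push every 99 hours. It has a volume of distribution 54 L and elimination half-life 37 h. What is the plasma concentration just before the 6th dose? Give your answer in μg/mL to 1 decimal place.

3.3 μg/mL

f = (1/2)^(τ/t½) = (1/2)^(99/37) ≈ 0.1565.
C₀ = D/Vd = 953/54 ≈ 17.648 μg/mL.
Before the 6th dose, 5 doses have been given. Superposition: Cmin = C₀·(f + f² + … + f^5).
≈ 17.648 × (0.1565 + 0.0245 + 0.0038 + 0.0006 + 0.0001) ≈ 17.648 × 0.1855 ≈ 3.274 μg/mL.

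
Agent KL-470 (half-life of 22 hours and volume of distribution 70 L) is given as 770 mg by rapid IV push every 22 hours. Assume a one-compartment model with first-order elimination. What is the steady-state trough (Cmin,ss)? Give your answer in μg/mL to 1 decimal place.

11.0 μg/mL

The dosing interval is 1 half-life, so f = 2^(−1) = 0.5.
At steady state, R = 1/(1 − 0.5) = 2/1.
Single-dose peak C₀ = D/Vd = 770/70 = 11 μg/mL.
Steady-state peak Cmax,ss = C₀·R = 11 × 2/1 ≈ 22.000 μg/mL.
Steady-state trough Cmin,ss = Cmax,ss·f ≈ 22.000 × 0.5 ≈ 11.000 μg/mL.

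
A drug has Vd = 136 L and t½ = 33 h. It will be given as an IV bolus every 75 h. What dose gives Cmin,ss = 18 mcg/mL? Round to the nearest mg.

τ/t½ = 75/33 ≈ 2.2727, so f = (1/2)^(75/33) ≈ 0.206938.
Cmin,ss = (D/Vd)·f/(1−f), so D = Cmin,ss·Vd·(1−f)/f.
D = 18 × 136 × (1−f)/f ≈ 18 × 136 × 3.83237 ≈ 9381.64 mg.

9382 mg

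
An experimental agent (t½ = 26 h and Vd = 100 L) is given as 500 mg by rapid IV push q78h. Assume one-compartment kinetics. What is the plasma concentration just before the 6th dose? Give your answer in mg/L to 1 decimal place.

f = (1/2)^(τ/t½) = (1/2)^(78/26) ≈ 0.1250.
C₀ = D/Vd = 500/100 ≈ 5.000 mg/L.
Before the 6th dose, 5 doses have been given. Superposition: Cmin = C₀·(f + f² + … + f^5).
≈ 5.000 × (0.1250 + 0.0156 + 0.0020 + 0.0002 + 0.0000) ≈ 5.000 × 0.1428 ≈ 0.714 mg/L.

0.7 mg/L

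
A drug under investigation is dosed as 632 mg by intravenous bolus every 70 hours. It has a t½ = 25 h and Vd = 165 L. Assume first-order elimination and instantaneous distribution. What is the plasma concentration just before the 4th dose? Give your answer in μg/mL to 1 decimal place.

0.6 μg/mL

f = (1/2)^(τ/t½) = (1/2)^(70/25) ≈ 0.1436.
C₀ = D/Vd = 632/165 ≈ 3.830 μg/mL.
Before the 4th dose, 3 doses have been given. Superposition: Cmin = C₀·(f + f² + … + f^3).
≈ 3.830 × (0.1436 + 0.0206 + 0.0030) ≈ 3.830 × 0.1672 ≈ 0.640 μg/mL.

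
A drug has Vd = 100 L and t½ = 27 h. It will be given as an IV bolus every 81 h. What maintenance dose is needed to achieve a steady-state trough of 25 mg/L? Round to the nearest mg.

17500 mg

τ/t½ = 81/27 ≈ 3, so f = (1/2)^(81/27) ≈ 0.125000.
Cmin,ss = (D/Vd)·f/(1−f), so D = Cmin,ss·Vd·(1−f)/f.
D = 25 × 100 × (1−f)/f ≈ 25 × 100 × 7.00000 ≈ 17500.00 mg.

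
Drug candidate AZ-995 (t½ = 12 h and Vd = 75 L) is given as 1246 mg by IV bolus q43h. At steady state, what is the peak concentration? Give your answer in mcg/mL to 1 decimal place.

18.1 mcg/mL

Over one 43-h interval, 43/12 ≈ 3.5833 half-lives elapse, leaving f ≈ 0.0834 of each dose.
At steady state, accumulation factor R = 1/(1 − e^(−kτ)) ≈ 1.0910.
Single-dose peak C₀ = D/Vd = 1246/75 ≈ 16.613 mcg/mL.
Steady-state peak Cmax,ss = C₀·R ≈ 16.613 × 1.0910 ≈ 18.125 mcg/mL.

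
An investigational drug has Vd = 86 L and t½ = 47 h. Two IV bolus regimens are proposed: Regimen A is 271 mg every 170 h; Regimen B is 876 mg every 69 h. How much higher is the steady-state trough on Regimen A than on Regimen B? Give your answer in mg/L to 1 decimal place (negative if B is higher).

Regimen A: f = (1/2)^(170/47) ≈ 0.0815; Cmin,ss = (271/86)·f/(1−f) ≈ 0.280 mg/L.
Regimen B: f = (1/2)^(69/47) ≈ 0.3615; Cmin,ss = (876/86)·f/(1−f) ≈ 5.767 mg/L.
Difference ≈ 0.280 − 5.767 ≈ -5.487 mg/L.

-5.5 mg/L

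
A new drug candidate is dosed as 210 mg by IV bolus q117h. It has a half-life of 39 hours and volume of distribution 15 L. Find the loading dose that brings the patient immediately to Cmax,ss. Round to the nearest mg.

f = (1/2)^(117/39) ≈ 0.125000; accumulation ratio R = 1/(1−f) ≈ 1.14286.
Loading dose to hit Cmax,ss on first dose: D_load = D_maint·R ≈ 210 × 1.14286 ≈ 240.00 mg.

240 mg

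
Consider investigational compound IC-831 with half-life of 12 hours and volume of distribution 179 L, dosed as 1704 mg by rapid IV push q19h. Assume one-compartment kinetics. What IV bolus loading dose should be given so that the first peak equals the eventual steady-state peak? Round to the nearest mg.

f = (1/2)^(19/12) ≈ 0.333710; accumulation ratio R = 1/(1−f) ≈ 1.50085.
Loading dose to hit Cmax,ss on first dose: D_load = D_maint·R ≈ 1704 × 1.50085 ≈ 2557.45 mg.

2557 mg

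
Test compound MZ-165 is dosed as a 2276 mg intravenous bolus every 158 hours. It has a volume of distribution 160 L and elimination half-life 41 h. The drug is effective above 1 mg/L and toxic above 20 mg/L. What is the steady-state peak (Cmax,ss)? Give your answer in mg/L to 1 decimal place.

Over one 158-h interval, 158/41 ≈ 3.8537 half-lives elapse, leaving f ≈ 0.0692 of each dose.
At steady state, accumulation factor R = 1/(1 − e^(−kτ)) ≈ 1.0743.
Single-dose peak C₀ = D/Vd = 2276/160 ≈ 14.225 mg/L.
Steady-state peak Cmax,ss = C₀·R ≈ 14.225 × 1.0743 ≈ 15.282 mg/L.
Peak 15.3 mg/L vs MTC 20 mg/L: below toxic threshold.

15.3 mg/L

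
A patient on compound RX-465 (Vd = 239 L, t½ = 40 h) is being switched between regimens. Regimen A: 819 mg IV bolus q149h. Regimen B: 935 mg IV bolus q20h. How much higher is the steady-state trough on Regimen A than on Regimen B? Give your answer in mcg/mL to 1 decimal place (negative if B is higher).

Regimen A: f = (1/2)^(149/40) ≈ 0.0756; Cmin,ss = (819/239)·f/(1−f) ≈ 0.280 mcg/mL.
Regimen B: f = (1/2)^(20/40) ≈ 0.7071; Cmin,ss = (935/239)·f/(1−f) ≈ 9.444 mcg/mL.
Difference ≈ 0.280 − 9.444 ≈ -9.164 mcg/mL.

-9.2 mcg/mL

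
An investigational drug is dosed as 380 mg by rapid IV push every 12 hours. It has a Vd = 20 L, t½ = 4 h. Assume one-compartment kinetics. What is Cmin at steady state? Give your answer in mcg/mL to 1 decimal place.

The dosing interval is 3 half-lives, so f = 2^(−3) = 0.125.
Accumulation ratio R = 1/(1 − f) = 1/0.875 = 8/7.
Single-dose peak C₀ = D/Vd = 380/20 = 19 mcg/mL.
Steady-state peak Cmax,ss = C₀·R = 19 × 8/7 ≈ 21.714 mcg/mL.
Steady-state trough Cmin,ss = Cmax,ss·f ≈ 21.714 × 0.125 ≈ 2.714 mcg/mL.

2.7 mcg/mL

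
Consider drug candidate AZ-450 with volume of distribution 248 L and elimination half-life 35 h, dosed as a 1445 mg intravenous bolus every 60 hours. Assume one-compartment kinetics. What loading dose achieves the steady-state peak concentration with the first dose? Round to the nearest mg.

f = (1/2)^(60/35) ≈ 0.304753; accumulation ratio R = 1/(1−f) ≈ 1.43834.
Loading dose to hit Cmax,ss on first dose: D_load = D_maint·R ≈ 1445 × 1.43834 ≈ 2078.40 mg.

2078 mg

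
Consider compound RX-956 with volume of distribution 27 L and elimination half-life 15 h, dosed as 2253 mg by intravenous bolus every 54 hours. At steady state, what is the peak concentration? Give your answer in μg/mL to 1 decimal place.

k = ln2/t½ = ln2/15 ≈ 0.046210 h⁻¹; fraction remaining f = e^(−kτ) = e^(−0.046210×54) ≈ 0.0825.
At steady state, accumulation factor R = 1/(1 − e^(−kτ)) ≈ 1.0899.
Single-dose peak C₀ = D/Vd = 2253/27 ≈ 83.444 μg/mL.
Cmax,ss = C₀/(1 − f) ≈ 83.444/0.9175 ≈ 90.947 μg/mL.

90.9 μg/mL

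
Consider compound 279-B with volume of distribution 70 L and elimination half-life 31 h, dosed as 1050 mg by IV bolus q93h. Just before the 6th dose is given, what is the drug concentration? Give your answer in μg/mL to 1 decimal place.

2.1 μg/mL

f = (1/2)^(τ/t½) = (1/2)^(93/31) ≈ 0.1250.
C₀ = D/Vd = 1050/70 ≈ 15.000 μg/mL.
Before the 6th dose, 5 doses have been given. Superposition: Cmin = C₀·(f + f² + … + f^5).
≈ 15.000 × (0.1250 + 0.0156 + 0.0020 + 0.0002 + 0.0000) ≈ 15.000 × 0.1428 ≈ 2.142 μg/mL.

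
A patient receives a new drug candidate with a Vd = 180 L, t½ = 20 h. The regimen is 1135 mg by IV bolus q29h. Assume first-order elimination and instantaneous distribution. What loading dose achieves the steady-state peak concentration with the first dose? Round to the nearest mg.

1790 mg

f = (1/2)^(29/20) ≈ 0.366021; accumulation ratio R = 1/(1−f) ≈ 1.57734.
Loading dose to hit Cmax,ss on first dose: D_load = D_maint·R ≈ 1135 × 1.57734 ≈ 1790.28 mg.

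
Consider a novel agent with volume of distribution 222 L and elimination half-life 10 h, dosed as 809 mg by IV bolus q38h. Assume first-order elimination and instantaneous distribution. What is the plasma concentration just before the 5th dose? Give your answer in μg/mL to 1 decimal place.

f = (1/2)^(τ/t½) = (1/2)^(38/10) ≈ 0.0718.
C₀ = D/Vd = 809/222 ≈ 3.644 μg/mL.
Before the 5th dose, 4 doses have been given. Superposition: Cmin = C₀·(f + f² + … + f^4).
≈ 3.644 × (0.0718 + 0.0052 + 0.0004 + 0.0000) ≈ 3.644 × 0.0774 ≈ 0.282 μg/mL.

0.3 μg/mL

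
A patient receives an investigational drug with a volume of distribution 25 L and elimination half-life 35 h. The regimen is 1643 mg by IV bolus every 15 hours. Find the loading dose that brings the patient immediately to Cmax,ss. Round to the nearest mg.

6393 mg

f = (1/2)^(15/35) ≈ 0.742997; accumulation ratio R = 1/(1−f) ≈ 3.89101.
Loading dose to hit Cmax,ss on first dose: D_load = D_maint·R ≈ 1643 × 3.89101 ≈ 6392.93 mg.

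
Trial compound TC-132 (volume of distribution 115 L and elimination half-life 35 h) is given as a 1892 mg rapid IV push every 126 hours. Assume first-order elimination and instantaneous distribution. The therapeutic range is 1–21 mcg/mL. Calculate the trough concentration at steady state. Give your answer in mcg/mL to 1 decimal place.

k = ln2/t½ = ln2/35 ≈ 0.019804 h⁻¹; fraction remaining f = e^(−kτ) = e^(−0.019804×126) ≈ 0.0825.
Single-dose peak C₀ = D/Vd = 1892/115 ≈ 16.452 mcg/mL.
Steady-state trough Cmin,ss = C₀·f/(1−f) ≈ 16.452 × 0.0825/0.9175 ≈ 1.479 mcg/mL.
Trough 1.5 mcg/mL vs MEC 1 mcg/mL: adequate.

1.5 mcg/mL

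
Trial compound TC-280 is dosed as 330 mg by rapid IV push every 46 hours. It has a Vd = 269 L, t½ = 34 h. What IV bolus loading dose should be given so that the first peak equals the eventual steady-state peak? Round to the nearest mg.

542 mg

f = (1/2)^(46/34) ≈ 0.391493; accumulation ratio R = 1/(1−f) ≈ 1.64337.
Loading dose to hit Cmax,ss on first dose: D_load = D_maint·R ≈ 330 × 1.64337 ≈ 542.31 mg.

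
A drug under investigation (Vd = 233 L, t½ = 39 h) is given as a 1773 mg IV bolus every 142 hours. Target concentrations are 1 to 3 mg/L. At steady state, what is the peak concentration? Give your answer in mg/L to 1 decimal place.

8.3 mg/L

τ/t½ = 142/39 ≈ 3.641, so fraction remaining f = (1/2)^(142/39) ≈ 0.0802.
At steady state, accumulation factor R = 1/(1 − e^(−kτ)) ≈ 1.0872.
Single-dose peak C₀ = D/Vd = 1773/233 ≈ 7.609 mg/L.
Steady-state peak Cmax,ss = C₀·R ≈ 7.609 × 1.0872 ≈ 8.273 mg/L.
Peak 8.3 mg/L vs MTC 3 mg/L: exceeds toxic threshold.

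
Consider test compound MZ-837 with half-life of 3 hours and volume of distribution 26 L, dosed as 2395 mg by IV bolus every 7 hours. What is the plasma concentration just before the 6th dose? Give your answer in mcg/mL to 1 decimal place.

f = (1/2)^(τ/t½) = (1/2)^(7/3) ≈ 0.1984.
C₀ = D/Vd = 2395/26 ≈ 92.115 mcg/mL.
Before the 6th dose, 5 doses have been given. Superposition: Cmin = C₀·(f + f² + … + f^5).
≈ 92.115 × (0.1984 + 0.0394 + 0.0078 + 0.0015 + 0.0003) ≈ 92.115 × 0.2474 ≈ 22.789 mcg/mL.

22.8 mcg/mL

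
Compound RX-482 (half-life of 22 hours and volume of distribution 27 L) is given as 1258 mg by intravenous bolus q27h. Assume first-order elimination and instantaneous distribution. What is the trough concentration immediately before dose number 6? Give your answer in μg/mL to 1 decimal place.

34.2 μg/mL

f = (1/2)^(τ/t½) = (1/2)^(27/22) ≈ 0.4271.
C₀ = D/Vd = 1258/27 ≈ 46.593 μg/mL.
Before the 6th dose, 5 doses have been given. Superposition: Cmin = C₀·(f + f² + … + f^5).
≈ 46.593 × (0.4271 + 0.1824 + 0.0779 + 0.0333 + 0.0142) ≈ 46.593 × 0.7349 ≈ 34.241 μg/mL.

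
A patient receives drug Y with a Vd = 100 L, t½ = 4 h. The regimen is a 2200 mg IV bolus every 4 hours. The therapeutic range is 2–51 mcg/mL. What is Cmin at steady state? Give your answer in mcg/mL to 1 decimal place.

22.0 mcg/mL

The dosing interval is 1 half-life, so f = 2^(−1) = 0.5.
Accumulation ratio R = 1/(1 − f) = 1/0.5 = 2/1.
Single-dose peak C₀ = D/Vd = 2200/100 = 22 mcg/mL.
Steady-state peak Cmax,ss = C₀·R = 22 × 2/1 ≈ 44.000 mcg/mL.
Steady-state trough Cmin,ss = Cmax,ss·f ≈ 44.000 × 0.5 ≈ 22.000 mcg/mL.
Trough 22.0 mcg/mL vs MEC 2 mcg/mL: adequate.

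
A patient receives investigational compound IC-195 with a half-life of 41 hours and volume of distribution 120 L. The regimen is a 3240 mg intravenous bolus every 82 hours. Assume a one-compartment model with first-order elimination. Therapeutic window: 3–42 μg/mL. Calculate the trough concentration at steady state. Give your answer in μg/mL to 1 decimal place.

τ = 82 h = 2 half-lives, so f = (1/2)^2 = 0.25.
At steady state, R = 1/(1 − 0.25) = 4/3.
Single-dose peak C₀ = D/Vd = 3240/120 = 27 μg/mL.
Steady-state peak Cmax,ss = C₀·R = 27 × 4/3 ≈ 36.000 μg/mL.
Steady-state trough Cmin,ss = Cmax,ss·f ≈ 36.000 × 0.25 ≈ 9.000 μg/mL.
Trough 9.0 μg/mL vs MEC 3 μg/mL: adequate.

9.0 μg/mL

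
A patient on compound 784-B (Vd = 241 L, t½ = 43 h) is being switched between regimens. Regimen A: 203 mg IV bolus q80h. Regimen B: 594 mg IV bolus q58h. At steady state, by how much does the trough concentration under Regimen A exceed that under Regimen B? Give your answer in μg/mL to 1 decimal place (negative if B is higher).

-1.3 μg/mL

Regimen A: f = (1/2)^(80/43) ≈ 0.2754; Cmin,ss = (203/241)·f/(1−f) ≈ 0.320 μg/mL.
Regimen B: f = (1/2)^(58/43) ≈ 0.3926; Cmin,ss = (594/241)·f/(1−f) ≈ 1.593 μg/mL.
Difference ≈ 0.320 − 1.593 ≈ -1.273 μg/mL.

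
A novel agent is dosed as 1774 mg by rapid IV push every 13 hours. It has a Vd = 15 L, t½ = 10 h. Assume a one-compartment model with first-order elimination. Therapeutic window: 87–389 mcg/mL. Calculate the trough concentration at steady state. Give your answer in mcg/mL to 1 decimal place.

Over one 13-h interval, 13/10 ≈ 1.3 half-lives elapse, leaving f ≈ 0.4061 of each dose.
At steady state, accumulation factor R = 1/(1 − e^(−kτ)) ≈ 1.6838.
Single-dose peak C₀ = D/Vd = 1774/15 ≈ 118.267 mcg/mL.
Cmax,ss = C₀/(1 − f) ≈ 118.267/0.5939 ≈ 199.136 mcg/mL.
Steady-state trough Cmin,ss = Cmax,ss·f ≈ 199.136 × 0.4061 ≈ 80.869 mcg/mL.
Trough 80.9 mcg/mL vs MEC 87 mcg/mL: subtherapeutic.

80.9 mcg/mL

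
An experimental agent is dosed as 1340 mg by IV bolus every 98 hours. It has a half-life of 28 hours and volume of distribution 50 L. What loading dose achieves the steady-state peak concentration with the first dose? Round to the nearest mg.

f = (1/2)^(98/28) ≈ 0.088388; accumulation ratio R = 1/(1−f) ≈ 1.09696.
Loading dose to hit Cmax,ss on first dose: D_load = D_maint·R ≈ 1340 × 1.09696 ≈ 1469.93 mg.

1470 mg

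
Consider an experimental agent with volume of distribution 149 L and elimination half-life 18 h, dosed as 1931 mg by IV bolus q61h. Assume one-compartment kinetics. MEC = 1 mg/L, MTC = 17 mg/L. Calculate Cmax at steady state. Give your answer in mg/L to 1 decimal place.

14.3 mg/L

τ/t½ = 61/18 ≈ 3.3889, so fraction remaining f = (1/2)^(61/18) ≈ 0.0955.
Accumulation ratio R = 1/(1 − f) ≈ 1/0.9045 ≈ 1.1056.
Each bolus raises the concentration by D/Vd = 1931/149 ≈ 12.960 mg/L.
Steady-state peak Cmax,ss = C₀·R ≈ 12.960 × 1.1056 ≈ 14.329 mg/L.
Peak 14.3 mg/L vs MTC 17 mg/L: below toxic threshold.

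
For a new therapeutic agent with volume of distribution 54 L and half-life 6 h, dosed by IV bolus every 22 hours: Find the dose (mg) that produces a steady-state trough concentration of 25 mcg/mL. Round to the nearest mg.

τ/t½ = 22/6 ≈ 3.6667, so f = (1/2)^(22/6) ≈ 0.078745.
Cmin,ss = (D/Vd)·f/(1−f), so D = Cmin,ss·Vd·(1−f)/f.
D = 25 × 54 × (1−f)/f ≈ 25 × 54 × 11.69922 ≈ 15793.95 mg.

15794 mg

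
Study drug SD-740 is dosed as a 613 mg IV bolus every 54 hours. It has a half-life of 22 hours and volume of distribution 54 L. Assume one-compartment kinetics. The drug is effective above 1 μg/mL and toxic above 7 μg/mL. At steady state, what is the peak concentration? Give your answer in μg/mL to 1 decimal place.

13.9 μg/mL

k = ln2/t½ = ln2/22 ≈ 0.031507 h⁻¹; fraction remaining f = e^(−kτ) = e^(−0.031507×54) ≈ 0.1824.
At steady state, accumulation factor R = 1/(1 − e^(−kτ)) ≈ 1.2231.
Single-dose peak C₀ = D/Vd = 613/54 ≈ 11.352 μg/mL.
Cmax,ss = C₀/(1 − f) ≈ 11.352/0.8176 ≈ 13.885 μg/mL.
Peak 13.9 μg/mL vs MTC 7 μg/mL: exceeds toxic threshold.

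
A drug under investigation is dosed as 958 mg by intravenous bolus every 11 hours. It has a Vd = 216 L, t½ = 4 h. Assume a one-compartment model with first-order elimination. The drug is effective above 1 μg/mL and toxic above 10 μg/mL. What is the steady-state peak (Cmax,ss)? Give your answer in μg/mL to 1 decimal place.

5.2 μg/mL

τ/t½ = 11/4 ≈ 2.75, so fraction remaining f = (1/2)^(11/4) ≈ 0.1487.
At steady state, accumulation factor R = 1/(1 − e^(−kτ)) ≈ 1.1747.
Each bolus raises the concentration by D/Vd = 958/216 ≈ 4.435 μg/mL.
Cmax,ss = C₀/(1 − f) ≈ 4.435/0.8513 ≈ 5.210 μg/mL.
Peak 5.2 μg/mL vs MTC 10 μg/mL: below toxic threshold.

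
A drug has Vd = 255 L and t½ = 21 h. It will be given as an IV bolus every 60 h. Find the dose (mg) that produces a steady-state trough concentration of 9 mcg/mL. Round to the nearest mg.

τ/t½ = 60/21 ≈ 2.8571, so f = (1/2)^(60/21) ≈ 0.138011.
Cmin,ss = (D/Vd)·f/(1−f), so D = Cmin,ss·Vd·(1−f)/f.
D = 9 × 255 × (1−f)/f ≈ 9 × 255 × 6.24580 ≈ 14334.11 mg.

14334 mg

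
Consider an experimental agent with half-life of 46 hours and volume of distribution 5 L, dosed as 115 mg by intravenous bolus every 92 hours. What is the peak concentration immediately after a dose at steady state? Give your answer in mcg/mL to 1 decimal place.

τ = 92 h = 2 half-lives, so f = (1/2)^2 = 0.25.
At steady state, R = 1/(1 − 0.25) = 4/3.
Single-dose peak C₀ = D/Vd = 115/5 = 23 mcg/mL.
Steady-state peak Cmax,ss = C₀·R = 23 × 4/3 ≈ 30.667 mcg/mL.

30.7 mcg/mL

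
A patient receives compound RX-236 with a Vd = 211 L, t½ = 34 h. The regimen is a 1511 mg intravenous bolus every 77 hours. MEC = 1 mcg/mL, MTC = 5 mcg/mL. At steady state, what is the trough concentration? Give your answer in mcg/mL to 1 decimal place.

1.9 mcg/mL

k = ln2/t½ = ln2/34 ≈ 0.020387 h⁻¹; fraction remaining f = e^(−kτ) = e^(−0.020387×77) ≈ 0.2081.
Single-dose peak C₀ = D/Vd = 1511/211 ≈ 7.161 mcg/mL.
Steady-state trough Cmin,ss = C₀·f/(1−f) ≈ 7.161 × 0.2081/0.7919 ≈ 1.882 mcg/mL.
Trough 1.9 mcg/mL vs MEC 1 mcg/mL: adequate.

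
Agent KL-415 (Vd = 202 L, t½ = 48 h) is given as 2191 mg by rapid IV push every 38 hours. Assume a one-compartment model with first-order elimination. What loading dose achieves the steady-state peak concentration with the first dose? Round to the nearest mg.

5188 mg

f = (1/2)^(38/48) ≈ 0.577676; accumulation ratio R = 1/(1−f) ≈ 2.36785.
Loading dose to hit Cmax,ss on first dose: D_load = D_maint·R ≈ 2191 × 2.36785 ≈ 5187.96 mg.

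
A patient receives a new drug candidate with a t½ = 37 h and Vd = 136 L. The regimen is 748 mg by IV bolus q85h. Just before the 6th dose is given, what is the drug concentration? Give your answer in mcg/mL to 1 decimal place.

1.4 mcg/mL

f = (1/2)^(τ/t½) = (1/2)^(85/37) ≈ 0.2034.
C₀ = D/Vd = 748/136 ≈ 5.500 mcg/mL.
Before the 6th dose, 5 doses have been given. Superposition: Cmin = C₀·(f + f² + … + f^5).
≈ 5.500 × (0.2034 + 0.0414 + 0.0084 + 0.0017 + 0.0003) ≈ 5.500 × 0.2552 ≈ 1.404 mcg/mL.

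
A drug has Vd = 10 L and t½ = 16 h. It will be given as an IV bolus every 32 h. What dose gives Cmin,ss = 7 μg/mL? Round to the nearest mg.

210 mg

τ/t½ = 32/16 ≈ 2, so f = (1/2)^(32/16) ≈ 0.250000.
Cmin,ss = (D/Vd)·f/(1−f), so D = Cmin,ss·Vd·(1−f)/f.
D = 7 × 10 × (1−f)/f ≈ 7 × 10 × 3.00000 ≈ 210.00 mg.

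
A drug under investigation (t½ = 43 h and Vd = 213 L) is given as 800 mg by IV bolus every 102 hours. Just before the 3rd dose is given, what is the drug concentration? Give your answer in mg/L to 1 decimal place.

f = (1/2)^(τ/t½) = (1/2)^(102/43) ≈ 0.1932.
C₀ = D/Vd = 800/213 ≈ 3.756 mg/L.
Before the 3rd dose, 2 doses have been given. Superposition: Cmin = C₀·(f + f²).
≈ 3.756 × (0.1932 + 0.0373) ≈ 3.756 × 0.2305 ≈ 0.866 mg/L.

0.9 mg/L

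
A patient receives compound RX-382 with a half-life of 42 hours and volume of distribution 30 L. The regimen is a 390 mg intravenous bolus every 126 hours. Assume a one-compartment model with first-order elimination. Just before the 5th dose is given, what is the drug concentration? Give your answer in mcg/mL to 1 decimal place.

f = (1/2)^(τ/t½) = (1/2)^(126/42) ≈ 0.1250.
C₀ = D/Vd = 390/30 ≈ 13.000 mcg/mL.
Before the 5th dose, 4 doses have been given. Superposition: Cmin = C₀·(f + f² + … + f^4).
≈ 13.000 × (0.1250 + 0.0156 + 0.0020 + 0.0002) ≈ 13.000 × 0.1428 ≈ 1.856 mcg/mL.

1.9 mcg/mL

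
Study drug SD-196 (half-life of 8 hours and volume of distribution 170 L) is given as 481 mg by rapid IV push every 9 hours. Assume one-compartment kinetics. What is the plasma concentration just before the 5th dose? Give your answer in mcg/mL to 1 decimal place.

2.3 mcg/mL

f = (1/2)^(τ/t½) = (1/2)^(9/8) ≈ 0.4585.
C₀ = D/Vd = 481/170 ≈ 2.829 mcg/mL.
Before the 5th dose, 4 doses have been given. Superposition: Cmin = C₀·(f + f² + … + f^4).
≈ 2.829 × (0.4585 + 0.2102 + 0.0964 + 0.0442) ≈ 2.829 × 0.8093 ≈ 2.290 mcg/mL.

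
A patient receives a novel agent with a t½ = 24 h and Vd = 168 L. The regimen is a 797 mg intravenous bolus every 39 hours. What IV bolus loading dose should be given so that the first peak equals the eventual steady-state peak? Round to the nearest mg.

f = (1/2)^(39/24) ≈ 0.324210; accumulation ratio R = 1/(1−f) ≈ 1.47975.
Loading dose to hit Cmax,ss on first dose: D_load = D_maint·R ≈ 797 × 1.47975 ≈ 1179.36 mg.

1179 mg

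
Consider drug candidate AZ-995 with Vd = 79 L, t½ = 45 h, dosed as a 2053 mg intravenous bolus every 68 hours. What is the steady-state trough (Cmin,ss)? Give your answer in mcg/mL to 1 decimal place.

k = ln2/t½ = ln2/45 ≈ 0.015403 h⁻¹; fraction remaining f = e^(−kτ) = e^(−0.015403×68) ≈ 0.3508.
At steady state, accumulation factor R = 1/(1 − e^(−kτ)) ≈ 1.5404.
Each bolus raises the concentration by D/Vd = 2053/79 ≈ 25.987 mcg/mL.
Steady-state peak Cmax,ss = C₀·R ≈ 25.987 × 1.5404 ≈ 40.030 mcg/mL.
Steady-state trough Cmin,ss = Cmax,ss·f ≈ 40.030 × 0.3508 ≈ 14.043 mcg/mL.

14.0 mcg/mL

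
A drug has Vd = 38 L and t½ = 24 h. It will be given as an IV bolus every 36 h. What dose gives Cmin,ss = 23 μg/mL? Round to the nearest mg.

1598 mg

τ/t½ = 36/24 ≈ 1.5, so f = (1/2)^(36/24) ≈ 0.353553.
Cmin,ss = (D/Vd)·f/(1−f), so D = Cmin,ss·Vd·(1−f)/f.
D = 23 × 38 × (1−f)/f ≈ 23 × 38 × 1.82843 ≈ 1598.05 mg.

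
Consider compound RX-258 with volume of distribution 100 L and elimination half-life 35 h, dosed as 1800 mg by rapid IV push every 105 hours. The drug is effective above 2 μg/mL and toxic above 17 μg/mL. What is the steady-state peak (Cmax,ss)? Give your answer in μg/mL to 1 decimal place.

τ = 105 h = 3 half-lives, so f = (1/2)^3 = 0.125.
At steady state, R = 1/(1 − 0.125) = 8/7.
Single-dose peak C₀ = D/Vd = 1800/100 = 18 μg/mL.
Steady-state peak Cmax,ss = C₀·R = 18 × 8/7 ≈ 20.571 μg/mL.
Peak 20.6 μg/mL vs MTC 17 μg/mL: exceeds toxic threshold.

20.6 μg/mL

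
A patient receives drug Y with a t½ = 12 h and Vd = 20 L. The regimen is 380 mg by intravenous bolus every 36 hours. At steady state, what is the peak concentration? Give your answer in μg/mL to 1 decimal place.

The dosing interval is 3 half-lives, so f = 2^(−3) = 0.125.
At steady state, R = 1/(1 − 0.125) = 8/7.
Single-dose peak C₀ = D/Vd = 380/20 = 19 μg/mL.
Steady-state peak Cmax,ss = C₀·R = 19 × 8/7 ≈ 21.714 μg/mL.

21.7 μg/mL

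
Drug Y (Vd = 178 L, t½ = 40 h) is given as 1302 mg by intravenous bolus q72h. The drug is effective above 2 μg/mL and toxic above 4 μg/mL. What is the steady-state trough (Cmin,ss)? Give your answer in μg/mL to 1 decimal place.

k = ln2/t½ = ln2/40 ≈ 0.017329 h⁻¹; fraction remaining f = e^(−kτ) = e^(−0.017329×72) ≈ 0.2872.
At steady state, accumulation factor R = 1/(1 − e^(−kτ)) ≈ 1.4029.
Each bolus raises the concentration by D/Vd = 1302/178 ≈ 7.315 μg/mL.
Steady-state peak Cmax,ss = C₀·R ≈ 7.315 × 1.4029 ≈ 10.262 μg/mL.
Steady-state trough Cmin,ss = Cmax,ss·f ≈ 10.262 × 0.2872 ≈ 2.947 μg/mL.
Trough 2.9 μg/mL vs MEC 2 μg/mL: adequate.

2.9 μg/mL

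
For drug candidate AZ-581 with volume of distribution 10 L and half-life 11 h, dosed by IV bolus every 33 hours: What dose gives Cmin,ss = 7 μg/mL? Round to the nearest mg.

490 mg

τ/t½ = 33/11 ≈ 3, so f = (1/2)^(33/11) ≈ 0.125000.
Cmin,ss = (D/Vd)·f/(1−f), so D = Cmin,ss·Vd·(1−f)/f.
D = 7 × 10 × (1−f)/f ≈ 7 × 10 × 7.00000 ≈ 490.00 mg.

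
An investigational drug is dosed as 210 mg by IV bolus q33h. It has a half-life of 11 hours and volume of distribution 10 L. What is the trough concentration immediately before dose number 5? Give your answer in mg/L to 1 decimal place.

f = (1/2)^(τ/t½) = (1/2)^(33/11) ≈ 0.1250.
C₀ = D/Vd = 210/10 ≈ 21.000 mg/L.
Before the 5th dose, 4 doses have been given. Superposition: Cmin = C₀·(f + f² + … + f^4).
≈ 21.000 × (0.1250 + 0.0156 + 0.0020 + 0.0002) ≈ 21.000 × 0.1428 ≈ 2.999 mg/L.

3.0 mg/L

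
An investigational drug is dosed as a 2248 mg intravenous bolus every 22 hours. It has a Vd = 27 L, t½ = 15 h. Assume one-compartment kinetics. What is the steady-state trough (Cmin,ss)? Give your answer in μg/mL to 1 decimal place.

47.2 μg/mL

Over one 22-h interval, 22/15 ≈ 1.4667 half-lives elapse, leaving f ≈ 0.3618 of each dose.
At steady state, accumulation factor R = 1/(1 − e^(−kτ)) ≈ 1.5669.
Single-dose peak C₀ = D/Vd = 2248/27 ≈ 83.259 μg/mL.
Cmax,ss = C₀/(1 − f) ≈ 83.259/0.6382 ≈ 130.459 μg/mL.
Steady-state trough Cmin,ss = Cmax,ss·f ≈ 130.459 × 0.3618 ≈ 47.200 μg/mL.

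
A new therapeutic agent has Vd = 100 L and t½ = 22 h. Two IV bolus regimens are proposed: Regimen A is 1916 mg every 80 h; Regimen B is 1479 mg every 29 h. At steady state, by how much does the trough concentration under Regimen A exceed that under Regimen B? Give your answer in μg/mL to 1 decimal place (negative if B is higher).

Regimen A: f = (1/2)^(80/22) ≈ 0.0804; Cmin,ss = (1916/100)·f/(1−f) ≈ 1.675 μg/mL.
Regimen B: f = (1/2)^(29/22) ≈ 0.4010; Cmin,ss = (1479/100)·f/(1−f) ≈ 9.901 μg/mL.
Difference ≈ 1.675 − 9.901 ≈ -8.226 μg/mL.

-8.2 μg/mL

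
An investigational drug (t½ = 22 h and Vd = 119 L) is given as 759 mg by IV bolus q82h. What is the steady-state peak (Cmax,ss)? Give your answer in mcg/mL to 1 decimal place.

τ/t½ = 82/22 ≈ 3.7273, so fraction remaining f = (1/2)^(82/22) ≈ 0.0755.
Accumulation ratio R = 1/(1 − f) ≈ 1/0.9245 ≈ 1.0817.
Each bolus raises the concentration by D/Vd = 759/119 ≈ 6.378 mcg/mL.
Steady-state peak Cmax,ss = C₀·R ≈ 6.378 × 1.0817 ≈ 6.899 mcg/mL.

6.9 mcg/mL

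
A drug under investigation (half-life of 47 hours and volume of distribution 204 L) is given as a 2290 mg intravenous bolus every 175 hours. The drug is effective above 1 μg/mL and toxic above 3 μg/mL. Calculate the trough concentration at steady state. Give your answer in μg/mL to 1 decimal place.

0.9 μg/mL

k = ln2/t½ = ln2/47 ≈ 0.014748 h⁻¹; fraction remaining f = e^(−kτ) = e^(−0.014748×175) ≈ 0.0757.
Single-dose peak C₀ = D/Vd = 2290/204 ≈ 11.225 μg/mL.
Steady-state trough Cmin,ss = C₀·f/(1−f) ≈ 11.225 × 0.0757/0.9243 ≈ 0.919 μg/mL.
Trough 0.9 μg/mL vs MEC 1 μg/mL: subtherapeutic.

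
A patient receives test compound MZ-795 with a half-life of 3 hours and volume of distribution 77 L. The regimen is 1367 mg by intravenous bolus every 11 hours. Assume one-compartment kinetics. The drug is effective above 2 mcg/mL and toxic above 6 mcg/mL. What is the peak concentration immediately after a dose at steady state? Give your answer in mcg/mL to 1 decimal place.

k = ln2/t½ = ln2/3 ≈ 0.231049 h⁻¹; fraction remaining f = e^(−kτ) = e^(−0.231049×11) ≈ 0.0787.
At steady state, accumulation factor R = 1/(1 − e^(−kτ)) ≈ 1.0854.
Each bolus raises the concentration by D/Vd = 1367/77 ≈ 17.753 mcg/mL.
Steady-state peak Cmax,ss = C₀·R ≈ 17.753 × 1.0854 ≈ 19.269 mcg/mL.
Peak 19.3 mcg/mL vs MTC 6 mcg/mL: exceeds toxic threshold.

19.3 mcg/mL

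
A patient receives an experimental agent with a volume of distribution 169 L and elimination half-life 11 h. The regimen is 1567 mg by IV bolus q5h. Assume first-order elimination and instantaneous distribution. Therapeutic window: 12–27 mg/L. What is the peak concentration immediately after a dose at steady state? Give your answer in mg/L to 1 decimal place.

Over one 5-h interval, 5/11 ≈ 0.45455 half-lives elapse, leaving f ≈ 0.7297 of each dose.
Accumulation ratio R = 1/(1 − f) ≈ 1/0.2703 ≈ 3.6996.
Single-dose peak C₀ = D/Vd = 1567/169 ≈ 9.272 mg/L.
Steady-state peak Cmax,ss = C₀·R ≈ 9.272 × 3.6996 ≈ 34.303 mg/L.
Peak 34.3 mg/L vs MTC 27 mg/L: exceeds toxic threshold.

34.3 mg/L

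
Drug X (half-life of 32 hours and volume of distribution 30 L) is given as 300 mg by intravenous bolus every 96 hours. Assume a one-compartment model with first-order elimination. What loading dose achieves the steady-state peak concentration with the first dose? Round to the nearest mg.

343 mg

f = (1/2)^(96/32) ≈ 0.125000; accumulation ratio R = 1/(1−f) ≈ 1.14286.
Loading dose to hit Cmax,ss on first dose: D_load = D_maint·R ≈ 300 × 1.14286 ≈ 342.86 mg.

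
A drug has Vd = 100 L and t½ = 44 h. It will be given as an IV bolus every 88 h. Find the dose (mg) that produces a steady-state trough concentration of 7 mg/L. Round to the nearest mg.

2100 mg

τ/t½ = 88/44 ≈ 2, so f = (1/2)^(88/44) ≈ 0.250000.
Cmin,ss = (D/Vd)·f/(1−f), so D = Cmin,ss·Vd·(1−f)/f.
D = 7 × 100 × (1−f)/f ≈ 7 × 100 × 3.00000 ≈ 2100.00 mg.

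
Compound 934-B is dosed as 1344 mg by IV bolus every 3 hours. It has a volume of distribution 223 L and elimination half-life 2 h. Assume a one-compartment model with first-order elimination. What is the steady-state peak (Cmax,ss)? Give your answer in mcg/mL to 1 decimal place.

9.3 mcg/mL

k = ln2/t½ = ln2/2 ≈ 0.346574 h⁻¹; fraction remaining f = e^(−kτ) = e^(−0.346574×3) ≈ 0.3536.
At steady state, accumulation factor R = 1/(1 − e^(−kτ)) ≈ 1.5470.
Single-dose peak C₀ = D/Vd = 1344/223 ≈ 6.027 mcg/mL.
Steady-state peak Cmax,ss = C₀·R ≈ 6.027 × 1.5470 ≈ 9.324 mcg/mL.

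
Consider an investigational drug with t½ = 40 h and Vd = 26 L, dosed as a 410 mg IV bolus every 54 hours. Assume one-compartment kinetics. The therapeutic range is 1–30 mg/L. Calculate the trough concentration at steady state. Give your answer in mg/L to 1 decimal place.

k = ln2/t½ = ln2/40 ≈ 0.017329 h⁻¹; fraction remaining f = e^(−kτ) = e^(−0.017329×54) ≈ 0.3923.
Accumulation ratio R = 1/(1 − f) ≈ 1/0.6077 ≈ 1.6455.
Each bolus raises the concentration by D/Vd = 410/26 ≈ 15.769 mg/L.
Steady-state peak Cmax,ss = C₀·R ≈ 15.769 × 1.6455 ≈ 25.948 mg/L.
Steady-state trough Cmin,ss = Cmax,ss·f ≈ 25.948 × 0.3923 ≈ 10.179 mg/L.
Trough 10.2 mg/L vs MEC 1 mg/L: adequate.

10.2 mg/L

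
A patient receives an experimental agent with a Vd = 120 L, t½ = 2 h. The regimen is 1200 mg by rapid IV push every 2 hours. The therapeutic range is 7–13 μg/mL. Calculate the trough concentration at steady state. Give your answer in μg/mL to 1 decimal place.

τ = 2 h = 1 half-life, so f = (1/2)^1 = 0.5.
At steady state, R = 1/(1 − 0.5) = 2/1.
Single-dose peak C₀ = D/Vd = 1200/120 = 10 μg/mL.
Steady-state peak Cmax,ss = C₀·R = 10 × 2/1 ≈ 20.000 μg/mL.
Steady-state trough Cmin,ss = Cmax,ss·f ≈ 20.000 × 0.5 ≈ 10.000 μg/mL.
Trough 10.0 μg/mL vs MEC 7 μg/mL: adequate.

10.0 μg/mL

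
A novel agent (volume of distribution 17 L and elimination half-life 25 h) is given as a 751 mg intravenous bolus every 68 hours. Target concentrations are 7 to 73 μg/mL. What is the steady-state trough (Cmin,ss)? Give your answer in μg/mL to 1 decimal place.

k = ln2/t½ = ln2/25 ≈ 0.027726 h⁻¹; fraction remaining f = e^(−kτ) = e^(−0.027726×68) ≈ 0.1518.
Single-dose peak C₀ = D/Vd = 751/17 ≈ 44.176 μg/mL.
Steady-state trough Cmin,ss = C₀·f/(1−f) ≈ 44.176 × 0.1518/0.8482 ≈ 7.906 μg/mL.
Trough 7.9 μg/mL vs MEC 7 μg/mL: adequate.

7.9 μg/mL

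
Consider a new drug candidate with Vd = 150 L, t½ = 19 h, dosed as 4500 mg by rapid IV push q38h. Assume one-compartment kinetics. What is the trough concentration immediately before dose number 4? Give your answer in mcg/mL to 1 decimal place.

9.8 mcg/mL

f = (1/2)^(τ/t½) = (1/2)^(38/19) ≈ 0.2500.
C₀ = D/Vd = 4500/150 ≈ 30.000 mcg/mL.
Before the 4th dose, 3 doses have been given. Superposition: Cmin = C₀·(f + f² + … + f^3).
≈ 30.000 × (0.2500 + 0.0625 + 0.0156) ≈ 30.000 × 0.3281 ≈ 9.843 mcg/mL.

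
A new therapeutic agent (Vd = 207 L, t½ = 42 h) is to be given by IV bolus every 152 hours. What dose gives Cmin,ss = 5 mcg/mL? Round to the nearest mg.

τ/t½ = 152/42 ≈ 3.619, so f = (1/2)^(152/42) ≈ 0.081388.
Cmin,ss = (D/Vd)·f/(1−f), so D = Cmin,ss·Vd·(1−f)/f.
D = 5 × 207 × (1−f)/f ≈ 5 × 207 × 11.28682 ≈ 11681.86 mg.

11682 mg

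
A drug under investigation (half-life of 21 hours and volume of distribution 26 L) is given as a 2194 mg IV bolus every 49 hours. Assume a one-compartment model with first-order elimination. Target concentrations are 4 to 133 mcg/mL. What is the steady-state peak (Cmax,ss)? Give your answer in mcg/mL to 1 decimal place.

Over one 49-h interval, 49/21 ≈ 2.3333 half-lives elapse, leaving f ≈ 0.1984 of each dose.
At steady state, accumulation factor R = 1/(1 − e^(−kτ)) ≈ 1.2475.
Single-dose peak C₀ = D/Vd = 2194/26 ≈ 84.385 mcg/mL.
Steady-state peak Cmax,ss = C₀·R ≈ 84.385 × 1.2475 ≈ 105.270 mcg/mL.
Peak 105.3 mcg/mL vs MTC 133 mcg/mL: below toxic threshold.

105.3 mcg/mL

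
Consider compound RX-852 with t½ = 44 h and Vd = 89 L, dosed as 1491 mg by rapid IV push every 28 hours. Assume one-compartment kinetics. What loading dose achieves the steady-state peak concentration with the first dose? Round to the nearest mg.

f = (1/2)^(28/44) ≈ 0.643332; accumulation ratio R = 1/(1−f) ≈ 2.80373.
Loading dose to hit Cmax,ss on first dose: D_load = D_maint·R ≈ 1491 × 2.80373 ≈ 4180.36 mg.

4180 mg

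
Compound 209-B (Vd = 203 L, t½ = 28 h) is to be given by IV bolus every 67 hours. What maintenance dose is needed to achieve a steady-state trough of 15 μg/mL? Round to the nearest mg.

12947 mg

τ/t½ = 67/28 ≈ 2.3929, so f = (1/2)^(67/28) ≈ 0.190405.
Cmin,ss = (D/Vd)·f/(1−f), so D = Cmin,ss·Vd·(1−f)/f.
D = 15 × 203 × (1−f)/f ≈ 15 × 203 × 4.25196 ≈ 12947.22 mg.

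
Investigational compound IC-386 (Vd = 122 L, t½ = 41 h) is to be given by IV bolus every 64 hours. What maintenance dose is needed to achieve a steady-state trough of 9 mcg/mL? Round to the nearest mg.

2142 mg

τ/t½ = 64/41 ≈ 1.561, so f = (1/2)^(64/41) ≈ 0.338922.
Cmin,ss = (D/Vd)·f/(1−f), so D = Cmin,ss·Vd·(1−f)/f.
D = 9 × 122 × (1−f)/f ≈ 9 × 122 × 1.95053 ≈ 2141.68 mg.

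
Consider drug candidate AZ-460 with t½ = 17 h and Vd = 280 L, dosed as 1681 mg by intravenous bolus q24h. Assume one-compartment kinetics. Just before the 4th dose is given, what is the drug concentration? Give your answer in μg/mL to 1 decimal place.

3.4 μg/mL

f = (1/2)^(τ/t½) = (1/2)^(24/17) ≈ 0.3759.
C₀ = D/Vd = 1681/280 ≈ 6.004 μg/mL.
Before the 4th dose, 3 doses have been given. Superposition: Cmin = C₀·(f + f² + … + f^3).
≈ 6.004 × (0.3759 + 0.1413 + 0.0531) ≈ 6.004 × 0.5703 ≈ 3.424 μg/mL.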